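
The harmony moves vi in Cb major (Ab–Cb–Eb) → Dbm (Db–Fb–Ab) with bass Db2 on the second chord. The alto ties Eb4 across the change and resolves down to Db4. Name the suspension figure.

9–8 suspension.

At the second chord the bass is Db2. The suspended Eb4 lies a ninth above the bass; after resolving down by step to Db4, the interval above the bass becomes an octave.
Suspension figures are named by those two intervals: 9–8.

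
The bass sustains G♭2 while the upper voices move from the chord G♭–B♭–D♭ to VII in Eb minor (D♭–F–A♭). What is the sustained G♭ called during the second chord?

The harmony at that moment is D♭ major triad (D♭, F, A♭); G♭2 is not a chord tone.
It is held over (the same pitch as the preceding G♭2) and then sustained as the same pitch into the next harmony.
Sustained through a change of harmony — a pedal tone.

Pedal tone (pedal point).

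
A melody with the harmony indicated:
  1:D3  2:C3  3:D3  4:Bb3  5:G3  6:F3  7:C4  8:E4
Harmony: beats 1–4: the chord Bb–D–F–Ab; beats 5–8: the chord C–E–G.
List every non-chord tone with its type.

The harmony at that moment is Bb dominant seventh chord (Bb, D, F, Ab); C3 is not a chord tone.
It is approached by step down from D3 and left by step up to D3.
Step away and step back to the same note — a neighbor tone (lower neighbor).
The harmony at that moment is C major triad (C, E, G); F3 is not a chord tone.
It is approached by step down from G3 and left by leap up to C4.
Step in, leap out — an escape tone.

C3 (beat 2) — neighbor tone; F3 (beat 6) — escape tone.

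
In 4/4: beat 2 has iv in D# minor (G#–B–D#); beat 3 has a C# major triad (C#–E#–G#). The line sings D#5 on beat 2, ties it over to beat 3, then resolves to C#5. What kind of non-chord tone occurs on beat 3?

Suspension.

The harmony at that moment is C# major triad (C#, E#, G#); D#5 is not a chord tone.
It is held over (the same pitch as the preceding D#5) and left by step down to C#5.
Held over from the previous chord and resolving down by step — a suspension.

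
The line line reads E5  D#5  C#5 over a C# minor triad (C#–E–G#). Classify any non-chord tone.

D#5 is a passing tone.

The harmony at that moment is C# minor triad (C#, E, G#); D#5 is not a chord tone.
It is approached by step down from E5 and left by step down to C#5.
Step in, step out in the same direction — a passing tone.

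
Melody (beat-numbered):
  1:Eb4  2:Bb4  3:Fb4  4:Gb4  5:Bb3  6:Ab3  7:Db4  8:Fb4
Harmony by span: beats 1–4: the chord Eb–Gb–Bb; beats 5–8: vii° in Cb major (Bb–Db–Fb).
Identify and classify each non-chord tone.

Fb4 (beat 3) — appoggiatura; Ab3 (beat 6) — escape tone.

The harmony at that moment is Eb minor triad (Eb, Gb, Bb); Fb4 is not a chord tone.
It is approached by leap down from Bb4 and left by step up to Gb4.
Leap in, step out — an appoggiatura.
The harmony at that moment is Bb diminished triad (Bb, Db, Fb); Ab3 is not a chord tone.
It is approached by step down from Bb3 and left by leap up to Db4.
Step in, leap out — an escape tone.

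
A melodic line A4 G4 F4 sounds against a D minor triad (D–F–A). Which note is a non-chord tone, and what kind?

G4 is a passing tone.

The harmony at that moment is D minor triad (D, F, A); G4 is not a chord tone.
It is approached by step down from A4 and left by step down to F4.
Step in, step out in the same direction — a passing tone.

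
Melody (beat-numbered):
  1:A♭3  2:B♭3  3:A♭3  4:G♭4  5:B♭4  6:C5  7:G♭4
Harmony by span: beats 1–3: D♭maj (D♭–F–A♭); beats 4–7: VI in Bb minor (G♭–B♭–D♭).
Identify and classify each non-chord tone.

The harmony at that moment is D♭ major triad (D♭, F, A♭); B♭3 is not a chord tone.
It is approached by step up from A♭3 and left by step down to A♭3.
Step away and step back to the same note — a neighbor tone (upper neighbor).
The harmony at that moment is G♭ major triad (G♭, B♭, D♭); C5 is not a chord tone.
It is approached by step up from B♭4 and left by leap down to G♭4.
Step in, leap out — an escape tone.

B♭3 (beat 2) — neighbor tone; C5 (beat 6) — escape tone.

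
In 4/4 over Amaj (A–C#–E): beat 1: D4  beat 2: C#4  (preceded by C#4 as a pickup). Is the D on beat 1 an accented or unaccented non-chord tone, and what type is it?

Accented neighbor tone.

The harmony at that moment is A major triad (A, C#, E); D4 is not a chord tone.
It is approached by step up from C#4 and left by step down to C#4.
Step away and step back to the same note — a neighbor tone (upper neighbor).
It falls on the downbeat, so it is accented.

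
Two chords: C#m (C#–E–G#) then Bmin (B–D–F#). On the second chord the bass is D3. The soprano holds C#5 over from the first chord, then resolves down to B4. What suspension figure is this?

7–6 suspension.

At the second chord the bass is D3. The suspended C#5 lies a seventh above the bass; after resolving down by step to B4, the interval above the bass becomes a sixth.
Suspension figures are named by those two intervals: 7–6.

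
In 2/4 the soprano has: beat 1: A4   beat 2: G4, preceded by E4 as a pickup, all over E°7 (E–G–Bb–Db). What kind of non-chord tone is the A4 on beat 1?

Appoggiatura.

The harmony at that moment is E diminished seventh chord (E, G, Bb, Db); A4 is not a chord tone.
It is approached by leap up from E4 and left by step down to G4.
Leap in, step out, metrically accented — an appoggiatura.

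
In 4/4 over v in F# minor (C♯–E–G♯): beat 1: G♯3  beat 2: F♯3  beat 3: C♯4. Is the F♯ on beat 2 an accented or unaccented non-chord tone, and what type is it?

Unaccented escape tone.

The harmony at that moment is C♯ minor triad (C♯, E, G♯); F♯3 is not a chord tone.
It is approached by step down from G♯3 and left by leap up to C♯4.
Step in, leap out — an escape tone.
It falls on a weak beat, so it is unaccented.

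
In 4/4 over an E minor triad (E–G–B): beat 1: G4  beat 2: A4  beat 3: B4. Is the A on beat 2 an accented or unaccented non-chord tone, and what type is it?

Unaccented passing tone.

The harmony at that moment is E minor triad (E, G, B); A4 is not a chord tone.
It is approached by step up from G4 and left by step up to B4.
Step in, step out in the same direction — a passing tone.
It falls on a weak beat, so it is unaccented.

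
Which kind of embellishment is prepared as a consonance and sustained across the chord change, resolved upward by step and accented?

Retardation.

Approach: by preparation — the pitch is first a chord tone, then held (tied or repeated) while the harmony changes under it. Departure: up by step. Metric position: strong.
A prepared dissonance that resolves upward by step — a retardation. (The same figure resolving downward would be a suspension.)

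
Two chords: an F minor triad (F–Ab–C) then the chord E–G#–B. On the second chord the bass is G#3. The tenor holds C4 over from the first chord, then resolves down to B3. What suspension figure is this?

4–3 suspension.

At the second chord the bass is G#3. The suspended C4 lies a fourth above the bass; after resolving down by step to B3, the interval above the bass becomes a third.
Suspension figures are named by those two intervals: 4–3.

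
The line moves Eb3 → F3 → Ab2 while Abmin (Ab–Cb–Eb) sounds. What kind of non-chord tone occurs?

The harmony at that moment is Ab minor triad (Ab, Cb, Eb); F3 is not a chord tone.
It is approached by step up from Eb3 and left by leap down to Ab2.
Step in, leap out — an escape tone.

F3 is an escape tone.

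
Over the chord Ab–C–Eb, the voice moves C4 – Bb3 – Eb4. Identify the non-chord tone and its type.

The harmony at that moment is Ab major triad (Ab, C, Eb); Bb3 is not a chord tone.
It is approached by step down from C4 and left by leap up to Eb4.
Step in, leap out — an escape tone.

Bb3 is an escape tone.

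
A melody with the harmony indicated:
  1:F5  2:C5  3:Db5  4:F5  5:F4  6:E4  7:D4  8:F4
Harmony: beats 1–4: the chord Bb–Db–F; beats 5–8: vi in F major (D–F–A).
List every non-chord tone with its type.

C5 (beat 2) — appoggiatura; E4 (beat 6) — passing tone.

The harmony at that moment is Bb minor triad (Bb, Db, F); C5 is not a chord tone.
It is approached by leap down from F5 and left by step up to Db5.
Leap in, step out — an appoggiatura.
The harmony at that moment is D minor triad (D, F, A); E4 is not a chord tone.
It is approached by step down from F4 and left by step down to D4.
Step in, step out in the same direction — a passing tone.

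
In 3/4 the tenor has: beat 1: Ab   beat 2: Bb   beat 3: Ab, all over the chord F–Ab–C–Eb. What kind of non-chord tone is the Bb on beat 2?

The harmony at that moment is F minor seventh chord (F, Ab, C, Eb); Bb is not a chord tone.
It is approached by step up from Ab and left by step down to Ab.
Step away and step back to the same note — a neighbor tone (upper neighbor).

Upper neighbor tone.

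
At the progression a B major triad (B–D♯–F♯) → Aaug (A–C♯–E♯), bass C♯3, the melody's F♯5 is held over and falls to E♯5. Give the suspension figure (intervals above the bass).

4–3 suspension.

At the second chord the bass is C♯3. The suspended F♯5 lies a fourth above the bass; after resolving down by step to E♯5, the interval above the bass becomes a third.
Suspension figures are named by those two intervals: 4–3.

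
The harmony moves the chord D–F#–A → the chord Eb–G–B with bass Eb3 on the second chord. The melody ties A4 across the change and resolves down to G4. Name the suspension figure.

At the second chord the bass is Eb3. The suspended A4 lies a fourth above the bass; after resolving down by step to G4, the interval above the bass becomes a third.
Suspension figures are named by those two intervals: 4–3.

4–3 suspension.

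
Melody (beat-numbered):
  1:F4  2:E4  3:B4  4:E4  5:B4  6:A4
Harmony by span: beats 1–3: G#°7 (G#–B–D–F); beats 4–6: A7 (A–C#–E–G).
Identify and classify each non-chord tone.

E4 (beat 2) — escape tone; B4 (beat 5) — appoggiatura.

The harmony at that moment is G# diminished seventh chord (G#, B, D, F); E4 is not a chord tone.
It is approached by step down from F4 and left by leap up to B4.
Step in, leap out — an escape tone.
The harmony at that moment is A dominant seventh chord (A, C#, E, G); B4 is not a chord tone.
It is approached by leap up from E4 and left by step down to A4.
Leap in, step out — an appoggiatura.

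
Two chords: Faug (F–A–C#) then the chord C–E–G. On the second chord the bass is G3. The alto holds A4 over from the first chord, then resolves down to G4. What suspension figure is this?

At the second chord the bass is G3. The suspended A4 lies a ninth above the bass; after resolving down by step to G4, the interval above the bass becomes an octave.
Suspension figures are named by those two intervals: 9–8.

9–8 suspension.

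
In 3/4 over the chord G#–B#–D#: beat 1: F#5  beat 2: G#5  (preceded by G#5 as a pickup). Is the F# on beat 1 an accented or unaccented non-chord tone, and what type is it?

The harmony at that moment is G# major triad (G#, B#, D#); F#5 is not a chord tone.
It is approached by step down from G#5 and left by step up to G#5.
Step away and step back to the same note — a neighbor tone (lower neighbor).
It falls on the downbeat, so it is accented.

Accented neighbor tone.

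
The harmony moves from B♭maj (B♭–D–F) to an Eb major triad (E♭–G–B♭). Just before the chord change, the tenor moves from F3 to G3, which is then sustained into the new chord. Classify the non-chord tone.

The harmony at that moment is B♭ major triad (B♭, D, F); G3 is not a chord tone.
It is approached by step up from F3 and then sustained as the same pitch into the next harmony.
Arriving early and becoming a chord tone when the harmony changes — an anticipation.

G3 is an anticipation.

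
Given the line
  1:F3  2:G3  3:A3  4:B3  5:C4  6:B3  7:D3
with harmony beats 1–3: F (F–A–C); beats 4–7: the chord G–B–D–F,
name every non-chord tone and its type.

The harmony at that moment is F major triad (F, A, C); G3 is not a chord tone.
It is approached by step up from F3 and left by step up to A3.
Step in, step out in the same direction — a passing tone.
The harmony at that moment is G dominant seventh chord (G, B, D, F); C4 is not a chord tone.
It is approached by step up from B3 and left by step down to B3.
Step away and step back to the same note — a neighbor tone (upper neighbor).

G3 (beat 2) — passing tone; C4 (beat 5) — neighbor tone.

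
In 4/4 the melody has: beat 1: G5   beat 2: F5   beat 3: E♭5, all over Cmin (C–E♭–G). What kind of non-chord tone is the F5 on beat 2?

Passing tone.

The harmony at that moment is C minor triad (C, E♭, G); F5 is not a chord tone.
It is approached by step down from G5 and left by step down to E♭5.
Step in, step out in the same direction — a passing tone.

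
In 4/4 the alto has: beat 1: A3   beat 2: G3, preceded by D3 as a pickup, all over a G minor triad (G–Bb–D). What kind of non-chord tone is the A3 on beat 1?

The harmony at that moment is G minor triad (G, Bb, D); A3 is not a chord tone.
It is approached by leap up from D3 and left by step down to G3.
Leap in, step out, metrically accented — an appoggiatura.

Appoggiatura.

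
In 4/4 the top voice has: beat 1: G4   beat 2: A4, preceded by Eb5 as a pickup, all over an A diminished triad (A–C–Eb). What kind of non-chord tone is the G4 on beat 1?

The harmony at that moment is A diminished triad (A, C, Eb); G4 is not a chord tone.
It is approached by leap down from Eb5 and left by step up to A4.
Leap in, step out, metrically accented — an appoggiatura.

Appoggiatura.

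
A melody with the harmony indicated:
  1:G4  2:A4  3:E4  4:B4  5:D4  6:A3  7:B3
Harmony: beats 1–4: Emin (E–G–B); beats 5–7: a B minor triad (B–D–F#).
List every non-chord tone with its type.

The harmony at that moment is E minor triad (E, G, B); A4 is not a chord tone.
It is approached by step up from G4 and left by leap down to E4.
Step in, leap out — an escape tone.
The harmony at that moment is B minor triad (B, D, F#); A3 is not a chord tone.
It is approached by leap down from D4 and left by step up to B3.
Leap in, step out — an appoggiatura.

A4 (beat 2) — escape tone; A3 (beat 6) — appoggiatura.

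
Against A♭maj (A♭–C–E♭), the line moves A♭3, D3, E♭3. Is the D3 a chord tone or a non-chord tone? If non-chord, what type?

Non-chord tone — an appoggiatura.

The harmony at that moment is A♭ major triad (A♭, C, E♭); D3 is not a chord tone.
It is approached by leap down from A♭3 and left by step up to E♭3.
Leap in, step out — an appoggiatura.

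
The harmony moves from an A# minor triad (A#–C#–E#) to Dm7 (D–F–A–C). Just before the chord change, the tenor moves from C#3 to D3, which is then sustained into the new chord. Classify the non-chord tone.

D3 is an anticipation.

The harmony at that moment is A# minor triad (A#, C#, E#); D3 is not a chord tone.
It is approached by step up from C#3 and then sustained as the same pitch into the next harmony.
Arriving early and becoming a chord tone when the harmony changes — an anticipation.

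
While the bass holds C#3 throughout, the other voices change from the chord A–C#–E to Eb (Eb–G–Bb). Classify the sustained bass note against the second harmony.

Pedal tone (pedal point).

The harmony at that moment is Eb major triad (Eb, G, Bb); C#3 is not a chord tone.
It is held over (the same pitch as the preceding C#3) and then sustained as the same pitch into the next harmony.
Sustained through a change of harmony — a pedal tone.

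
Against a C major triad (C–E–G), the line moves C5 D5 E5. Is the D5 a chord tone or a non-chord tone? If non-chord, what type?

The harmony at that moment is C major triad (C, E, G); D5 is not a chord tone.
It is approached by step up from C5 and left by step up to E5.
Step in, step out in the same direction — a passing tone.

Non-chord tone — a passing tone.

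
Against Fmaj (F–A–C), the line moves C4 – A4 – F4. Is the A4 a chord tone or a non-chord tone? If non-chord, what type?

F major triad contains F, A, C; A is the third, so it is a chord tone.

Chord tone (the third of F major triad).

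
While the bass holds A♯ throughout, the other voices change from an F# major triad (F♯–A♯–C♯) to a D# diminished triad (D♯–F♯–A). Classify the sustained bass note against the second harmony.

Pedal tone (pedal point).

The harmony at that moment is D♯ diminished triad (D♯, F♯, A); A♯ is not a chord tone.
It is held over (the same pitch as the preceding A♯) and then sustained as the same pitch into the next harmony.
Sustained through a change of harmony — a pedal tone.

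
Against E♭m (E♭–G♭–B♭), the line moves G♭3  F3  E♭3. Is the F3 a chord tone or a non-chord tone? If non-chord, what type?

Non-chord tone — a passing tone.

The harmony at that moment is E♭ minor triad (E♭, G♭, B♭); F3 is not a chord tone.
It is approached by step down from G♭3 and left by step down to E♭3.
Step in, step out in the same direction — a passing tone.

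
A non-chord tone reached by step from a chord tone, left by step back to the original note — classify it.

Neighbor tone.

Approach: by step. Departure: by step in the opposite direction, back to the starting pitch.
Stepwise on both sides but reversing to return to the same chord tone — a neighbor tone. (Had it continued onward in the same direction it would be a passing tone instead.)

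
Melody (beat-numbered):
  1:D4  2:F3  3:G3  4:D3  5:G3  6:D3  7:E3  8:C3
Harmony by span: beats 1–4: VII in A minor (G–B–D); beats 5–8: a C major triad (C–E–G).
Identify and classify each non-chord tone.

F3 (beat 2) — appoggiatura; D3 (beat 6) — appoggiatura.

The harmony at that moment is G major triad (G, B, D); F3 is not a chord tone.
It is approached by leap down from D4 and left by step up to G3.
Leap in, step out — an appoggiatura.
The harmony at that moment is C major triad (C, E, G); D3 is not a chord tone.
It is approached by leap down from G3 and left by step up to E3.
Leap in, step out — an appoggiatura.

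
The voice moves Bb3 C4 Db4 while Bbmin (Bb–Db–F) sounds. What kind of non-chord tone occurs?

C4 is a passing tone.

The harmony at that moment is Bb minor triad (Bb, Db, F); C4 is not a chord tone.
It is approached by step up from Bb3 and left by step up to Db4.
Step in, step out in the same direction — a passing tone.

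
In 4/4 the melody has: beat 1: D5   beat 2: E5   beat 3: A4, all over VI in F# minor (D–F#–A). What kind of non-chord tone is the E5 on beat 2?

Escape tone.

The harmony at that moment is D major triad (D, F#, A); E5 is not a chord tone.
It is approached by step up from D5 and left by leap down to A4.
Step in, leap out, on a weak beat — an escape tone.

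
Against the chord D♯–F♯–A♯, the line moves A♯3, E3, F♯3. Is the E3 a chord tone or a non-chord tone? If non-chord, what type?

The harmony at that moment is D♯ minor triad (D♯, F♯, A♯); E3 is not a chord tone.
It is approached by leap down from A♯3 and left by step up to F♯3.
Leap in, step out — an appoggiatura.

Non-chord tone — an appoggiatura.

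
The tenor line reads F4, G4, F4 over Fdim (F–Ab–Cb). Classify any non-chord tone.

G4 is a neighbor tone.

The harmony at that moment is F diminished triad (F, Ab, Cb); G4 is not a chord tone.
It is approached by step up from F4 and left by step down to F4.
Step away and step back to the same note — a neighbor tone (upper neighbor).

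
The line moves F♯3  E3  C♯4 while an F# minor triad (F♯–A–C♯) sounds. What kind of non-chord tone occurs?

E3 is an escape tone.

The harmony at that moment is F♯ minor triad (F♯, A, C♯); E3 is not a chord tone.
It is approached by step down from F♯3 and left by leap up to C♯4.
Step in, leap out — an escape tone.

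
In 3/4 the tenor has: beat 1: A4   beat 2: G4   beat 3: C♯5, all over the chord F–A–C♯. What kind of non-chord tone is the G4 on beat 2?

Escape tone.

The harmony at that moment is F augmented triad (F, A, C♯); G4 is not a chord tone.
It is approached by step down from A4 and left by leap up to C♯5.
Step in, leap out, on a weak beat — an escape tone.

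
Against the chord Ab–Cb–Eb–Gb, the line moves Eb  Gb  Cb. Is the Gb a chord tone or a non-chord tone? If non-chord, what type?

Chord tone (the seventh of Ab minor seventh chord).

Ab minor seventh chord contains Ab, Cb, Eb, Gb; Gb is the seventh, so it is a chord tone.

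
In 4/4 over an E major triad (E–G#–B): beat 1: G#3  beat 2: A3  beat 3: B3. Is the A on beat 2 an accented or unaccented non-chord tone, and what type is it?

Unaccented passing tone.

The harmony at that moment is E major triad (E, G#, B); A3 is not a chord tone.
It is approached by step up from G#3 and left by step up to B3.
Step in, step out in the same direction — a passing tone.
It falls on a weak beat, so it is unaccented.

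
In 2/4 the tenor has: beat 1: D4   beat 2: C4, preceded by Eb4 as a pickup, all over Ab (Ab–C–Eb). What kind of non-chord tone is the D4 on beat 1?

Passing tone.

The harmony at that moment is Ab major triad (Ab, C, Eb); D4 is not a chord tone.
It is approached by step down from Eb4 and left by step down to C4.
Step in, step out in the same direction — a passing tone.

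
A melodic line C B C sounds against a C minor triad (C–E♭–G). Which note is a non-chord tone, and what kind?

B is a neighbor tone.

The harmony at that moment is C minor triad (C, E♭, G); B is not a chord tone.
It is approached by step down from C and left by step up to C.
Step away and step back to the same note — a neighbor tone (lower neighbor).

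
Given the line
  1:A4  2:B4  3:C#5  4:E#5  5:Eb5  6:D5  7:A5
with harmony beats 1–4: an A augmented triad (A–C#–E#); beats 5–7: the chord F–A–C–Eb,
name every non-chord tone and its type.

B4 (beat 2) — passing tone; D5 (beat 6) — escape tone.

The harmony at that moment is A augmented triad (A, C#, E#); B4 is not a chord tone.
It is approached by step up from A4 and left by step up to C#5.
Step in, step out in the same direction — a passing tone.
The harmony at that moment is F dominant seventh chord (F, A, C, Eb); D5 is not a chord tone.
It is approached by step down from Eb5 and left by leap up to A5.
Step in, leap out — an escape tone.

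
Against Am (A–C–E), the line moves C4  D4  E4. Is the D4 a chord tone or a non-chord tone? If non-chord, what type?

Non-chord tone — a passing tone.

The harmony at that moment is A minor triad (A, C, E); D4 is not a chord tone.
It is approached by step up from C4 and left by step up to E4.
Step in, step out in the same direction — a passing tone.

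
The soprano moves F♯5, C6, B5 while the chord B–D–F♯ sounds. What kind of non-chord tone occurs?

C6 is an appoggiatura.

The harmony at that moment is B minor triad (B, D, F♯); C6 is not a chord tone.
It is approached by leap up from F♯5 and left by step down to B5.
Leap in, step out — an appoggiatura.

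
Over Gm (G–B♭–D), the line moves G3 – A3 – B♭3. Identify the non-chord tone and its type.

A3 is a passing tone.

The harmony at that moment is G minor triad (G, B♭, D); A3 is not a chord tone.
It is approached by step up from G3 and left by step up to B♭3.
Step in, step out in the same direction — a passing tone.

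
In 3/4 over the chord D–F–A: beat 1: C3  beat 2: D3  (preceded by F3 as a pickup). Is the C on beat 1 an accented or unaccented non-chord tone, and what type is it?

Accented appoggiatura.

The harmony at that moment is D minor triad (D, F, A); C3 is not a chord tone.
It is approached by leap down from F3 and left by step up to D3.
Leap in, step out — an appoggiatura.
It falls on the downbeat, so it is accented.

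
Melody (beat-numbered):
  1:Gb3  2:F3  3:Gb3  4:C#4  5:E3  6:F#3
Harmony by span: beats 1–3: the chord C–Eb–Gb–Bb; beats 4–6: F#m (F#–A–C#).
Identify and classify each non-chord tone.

F3 (beat 2) — neighbor tone; E3 (beat 5) — appoggiatura.

The harmony at that moment is C half-diminished seventh chord (C, Eb, Gb, Bb); F3 is not a chord tone.
It is approached by step down from Gb3 and left by step up to Gb3.
Step away and step back to the same note — a neighbor tone (lower neighbor).
The harmony at that moment is F# minor triad (F#, A, C#); E3 is not a chord tone.
It is approached by leap down from C#4 and left by step up to F#3.
Leap in, step out — an appoggiatura.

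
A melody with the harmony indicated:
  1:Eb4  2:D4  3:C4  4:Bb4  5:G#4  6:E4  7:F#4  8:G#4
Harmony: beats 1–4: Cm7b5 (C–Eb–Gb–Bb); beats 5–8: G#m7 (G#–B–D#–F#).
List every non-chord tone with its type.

The harmony at that moment is C half-diminished seventh chord (C, Eb, Gb, Bb); D4 is not a chord tone.
It is approached by step down from Eb4 and left by step down to C4.
Step in, step out in the same direction — a passing tone.
The harmony at that moment is G# minor seventh chord (G#, B, D#, F#); E4 is not a chord tone.
It is approached by leap down from G#4 and left by step up to F#4.
Leap in, step out — an appoggiatura.

D4 (beat 2) — passing tone; E4 (beat 6) — appoggiatura.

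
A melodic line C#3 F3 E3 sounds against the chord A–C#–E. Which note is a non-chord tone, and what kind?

The harmony at that moment is A major triad (A, C#, E); F3 is not a chord tone.
It is approached by leap up from C#3 and left by step down to E3.
Leap in, step out — an appoggiatura.

F3 is an appoggiatura.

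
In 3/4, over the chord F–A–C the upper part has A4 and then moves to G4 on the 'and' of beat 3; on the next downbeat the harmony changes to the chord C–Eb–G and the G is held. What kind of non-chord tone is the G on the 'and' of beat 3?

Anticipation.

The harmony at that moment is F major triad (F, A, C); G4 is not a chord tone.
It is approached by step down from A4 and then sustained as the same pitch into the next harmony.
Arriving early and becoming a chord tone when the harmony changes — an anticipation.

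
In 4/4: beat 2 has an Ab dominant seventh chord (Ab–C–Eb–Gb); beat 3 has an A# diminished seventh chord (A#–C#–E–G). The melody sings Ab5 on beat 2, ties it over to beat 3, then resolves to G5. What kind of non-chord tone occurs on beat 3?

The harmony at that moment is A# diminished seventh chord (A#, C#, E, G); Ab5 is not a chord tone.
It is held over (the same pitch as the preceding Ab5) and left by step down to G5.
Held over from the previous chord and resolving down by step — a suspension.

Suspension.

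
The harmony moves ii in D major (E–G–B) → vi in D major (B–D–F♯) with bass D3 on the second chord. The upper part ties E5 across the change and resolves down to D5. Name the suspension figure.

9–8 suspension.

At the second chord the bass is D3. The suspended E5 lies a ninth above the bass; after resolving down by step to D5, the interval above the bass becomes an octave.
Suspension figures are named by those two intervals: 9–8.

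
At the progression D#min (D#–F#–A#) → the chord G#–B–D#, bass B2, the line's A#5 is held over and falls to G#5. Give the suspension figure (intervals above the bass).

7–6 suspension.

At the second chord the bass is B2. The suspended A#5 lies a seventh above the bass; after resolving down by step to G#5, the interval above the bass becomes a sixth.
Suspension figures are named by those two intervals: 7–6.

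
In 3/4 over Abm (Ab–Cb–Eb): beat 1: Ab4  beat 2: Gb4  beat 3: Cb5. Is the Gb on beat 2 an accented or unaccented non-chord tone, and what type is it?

The harmony at that moment is Ab minor triad (Ab, Cb, Eb); Gb4 is not a chord tone.
It is approached by step down from Ab4 and left by leap up to Cb5.
Step in, leap out — an escape tone.
It falls on a weak beat, so it is unaccented.

Unaccented escape tone.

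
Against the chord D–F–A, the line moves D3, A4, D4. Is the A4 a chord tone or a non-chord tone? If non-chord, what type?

Chord tone (the fifth of D minor triad).

D minor triad contains D, F, A; A is the fifth, so it is a chord tone.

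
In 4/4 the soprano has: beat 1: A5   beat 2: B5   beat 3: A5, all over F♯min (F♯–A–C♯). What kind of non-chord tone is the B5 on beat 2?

The harmony at that moment is F♯ minor triad (F♯, A, C♯); B5 is not a chord tone.
It is approached by step up from A5 and left by step down to A5.
Step away and step back to the same note — a neighbor tone (upper neighbor).

Upper neighbor tone.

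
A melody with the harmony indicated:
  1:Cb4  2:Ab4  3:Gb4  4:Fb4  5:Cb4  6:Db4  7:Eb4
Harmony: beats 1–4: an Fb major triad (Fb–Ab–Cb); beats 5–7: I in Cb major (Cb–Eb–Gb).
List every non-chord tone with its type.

Gb4 (beat 3) — passing tone; Db4 (beat 6) — passing tone.

The harmony at that moment is Fb major triad (Fb, Ab, Cb); Gb4 is not a chord tone.
It is approached by step down from Ab4 and left by step down to Fb4.
Step in, step out in the same direction — a passing tone.
The harmony at that moment is Cb major triad (Cb, Eb, Gb); Db4 is not a chord tone.
It is approached by step up from Cb4 and left by step up to Eb4.
Step in, step out in the same direction — a passing tone.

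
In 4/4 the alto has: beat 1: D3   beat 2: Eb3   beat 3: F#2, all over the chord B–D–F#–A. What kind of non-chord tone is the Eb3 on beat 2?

Escape tone.

The harmony at that moment is B minor seventh chord (B, D, F#, A); Eb3 is not a chord tone.
It is approached by step up from D3 and left by leap down to F#2.
Step in, leap out, on a weak beat — an escape tone.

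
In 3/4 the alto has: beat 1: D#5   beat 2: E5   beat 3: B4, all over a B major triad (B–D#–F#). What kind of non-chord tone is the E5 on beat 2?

The harmony at that moment is B major triad (B, D#, F#); E5 is not a chord tone.
It is approached by step up from D#5 and left by leap down to B4.
Step in, leap out, on a weak beat — an escape tone.

Escape tone.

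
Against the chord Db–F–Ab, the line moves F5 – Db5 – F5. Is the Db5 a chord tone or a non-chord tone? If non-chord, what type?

Chord tone (the root of Db major triad).

Db major triad contains Db, F, Ab; Db is the root, so it is a chord tone.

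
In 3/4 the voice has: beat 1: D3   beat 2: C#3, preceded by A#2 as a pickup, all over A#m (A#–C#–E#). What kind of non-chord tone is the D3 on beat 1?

Appoggiatura.

The harmony at that moment is A# minor triad (A#, C#, E#); D3 is not a chord tone.
It is approached by leap up from A#2 and left by step down to C#3.
Leap in, step out, metrically accented — an appoggiatura.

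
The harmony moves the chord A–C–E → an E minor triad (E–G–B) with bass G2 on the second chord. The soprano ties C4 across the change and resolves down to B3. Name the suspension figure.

At the second chord the bass is G2. The suspended C4 lies a fourth above the bass; after resolving down by step to B3, the interval above the bass becomes a third.
Suspension figures are named by those two intervals: 4–3.

4–3 suspension.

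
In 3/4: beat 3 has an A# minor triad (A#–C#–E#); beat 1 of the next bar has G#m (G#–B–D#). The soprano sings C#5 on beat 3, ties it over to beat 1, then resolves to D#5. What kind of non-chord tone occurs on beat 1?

The harmony at that moment is G# minor triad (G#, B, D#); C#5 is not a chord tone.
It is held over (the same pitch as the preceding C#5) and left by step up to D#5.
Held over from the previous chord and resolving up by step — a retardation.

Retardation.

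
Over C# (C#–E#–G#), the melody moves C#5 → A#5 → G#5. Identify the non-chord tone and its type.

The harmony at that moment is C# major triad (C#, E#, G#); A#5 is not a chord tone.
It is approached by leap up from C#5 and left by step down to G#5.
Leap in, step out — an appoggiatura.

A#5 is an appoggiatura.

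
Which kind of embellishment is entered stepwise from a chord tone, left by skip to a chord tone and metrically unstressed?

Escape tone.

Approach: by step. Departure: by leap. Metric position: weak.
Step in, leap out, from a weak position — an escape tone (échappée). (It is the mirror image of the appoggiatura, which leaps in and steps out on a strong beat.)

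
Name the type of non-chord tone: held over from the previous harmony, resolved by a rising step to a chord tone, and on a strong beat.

Approach: by preparation — the pitch is first a chord tone, then held (tied or repeated) while the harmony changes under it. Departure: up by step. Metric position: strong.
A prepared dissonance that resolves upward by step — a retardation. (The same figure resolving downward would be a suspension.)

Retardation.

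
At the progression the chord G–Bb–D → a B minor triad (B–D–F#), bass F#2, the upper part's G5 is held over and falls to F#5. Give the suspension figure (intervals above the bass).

At the second chord the bass is F#2. The suspended G5 lies a ninth above the bass; after resolving down by step to F#5, the interval above the bass becomes an octave.
Suspension figures are named by those two intervals: 9–8.

9–8 suspension.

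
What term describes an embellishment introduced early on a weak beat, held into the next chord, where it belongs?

Approach: ahead of the chord change (typically by step), so it is dissonant against the current harmony. Departure: none — the same pitch is restated or held and is a chord tone of the new harmony.
Dissonant first, consonant once the harmony catches up: the note simply arrives early — an anticipation. (The reverse timing, consonant first and dissonant after the change, would be a suspension or retardation.)

Anticipation.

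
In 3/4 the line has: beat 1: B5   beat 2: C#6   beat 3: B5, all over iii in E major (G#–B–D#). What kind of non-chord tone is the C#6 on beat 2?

Upper neighbor tone.

The harmony at that moment is G# minor triad (G#, B, D#); C#6 is not a chord tone.
It is approached by step up from B5 and left by step down to B5.
Step away and step back to the same note — a neighbor tone (upper neighbor).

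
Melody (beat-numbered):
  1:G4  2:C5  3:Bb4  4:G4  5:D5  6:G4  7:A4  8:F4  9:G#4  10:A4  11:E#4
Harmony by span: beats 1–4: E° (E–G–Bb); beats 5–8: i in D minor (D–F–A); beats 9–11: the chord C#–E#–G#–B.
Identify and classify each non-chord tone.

C5 (beat 2) — appoggiatura; G4 (beat 6) — appoggiatura; A4 (beat 10) — escape tone.

The harmony at that moment is E diminished triad (E, G, Bb); C5 is not a chord tone.
It is approached by leap up from G4 and left by step down to Bb4.
Leap in, step out — an appoggiatura.
The harmony at that moment is D minor triad (D, F, A); G4 is not a chord tone.
It is approached by leap down from D5 and left by step up to A4.
Leap in, step out — an appoggiatura.
The harmony at that moment is C# dominant seventh chord (C#, E#, G#, B); A4 is not a chord tone.
It is approached by step up from G#4 and left by leap down to E#4.
Step in, leap out — an escape tone.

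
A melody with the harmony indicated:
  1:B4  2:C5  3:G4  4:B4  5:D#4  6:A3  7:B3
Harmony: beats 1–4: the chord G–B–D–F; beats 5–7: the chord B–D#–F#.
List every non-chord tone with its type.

C5 (beat 2) — escape tone; A3 (beat 6) — appoggiatura.

The harmony at that moment is G dominant seventh chord (G, B, D, F); C5 is not a chord tone.
It is approached by step up from B4 and left by leap down to G4.
Step in, leap out — an escape tone.
The harmony at that moment is B major triad (B, D#, F#); A3 is not a chord tone.
It is approached by leap down from D#4 and left by step up to B3.
Leap in, step out — an appoggiatura.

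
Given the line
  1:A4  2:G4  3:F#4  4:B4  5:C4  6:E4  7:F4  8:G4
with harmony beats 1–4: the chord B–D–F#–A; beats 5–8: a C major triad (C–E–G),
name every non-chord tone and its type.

The harmony at that moment is B minor seventh chord (B, D, F#, A); G4 is not a chord tone.
It is approached by step down from A4 and left by step down to F#4.
Step in, step out in the same direction — a passing tone.
The harmony at that moment is C major triad (C, E, G); F4 is not a chord tone.
It is approached by step up from E4 and left by step up to G4.
Step in, step out in the same direction — a passing tone.

G4 (beat 2) — passing tone; F4 (beat 7) — passing tone.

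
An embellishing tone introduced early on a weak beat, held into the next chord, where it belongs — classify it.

Anticipation.

Approach: ahead of the chord change (typically by step), so it is dissonant against the current harmony. Departure: none — the same pitch is restated or held and is a chord tone of the new harmony.
Dissonant first, consonant once the harmony catches up: the note simply arrives early — an anticipation. (The reverse timing, consonant first and dissonant after the change, would be a suspension or retardation.)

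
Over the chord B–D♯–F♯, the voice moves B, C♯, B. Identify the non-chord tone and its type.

The harmony at that moment is B major triad (B, D♯, F♯); C♯ is not a chord tone.
It is approached by step up from B and left by step down to B.
Step away and step back to the same note — a neighbor tone (upper neighbor).

C♯ is a neighbor tone.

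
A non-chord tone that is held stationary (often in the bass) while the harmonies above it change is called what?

Pedal tone.

Approach: none. Departure: none — a single pitch is sustained while the chords change around it, passing through harmonies that do not contain it.
No melodic motion at all; the dissonance is created entirely by the moving harmonies against the stationary note — a pedal tone (pedal point).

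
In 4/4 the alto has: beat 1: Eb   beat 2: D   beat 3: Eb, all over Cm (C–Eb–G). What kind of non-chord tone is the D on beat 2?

Lower neighbor tone.

The harmony at that moment is C minor triad (C, Eb, G); D is not a chord tone.
It is approached by step down from Eb and left by step up to Eb.
Step away and step back to the same note — a neighbor tone (lower neighbor).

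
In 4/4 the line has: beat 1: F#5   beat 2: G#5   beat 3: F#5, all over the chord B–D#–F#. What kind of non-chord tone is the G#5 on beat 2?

The harmony at that moment is B major triad (B, D#, F#); G#5 is not a chord tone.
It is approached by step up from F#5 and left by step down to F#5.
Step away and step back to the same note — a neighbor tone (upper neighbor).

Upper neighbor tone.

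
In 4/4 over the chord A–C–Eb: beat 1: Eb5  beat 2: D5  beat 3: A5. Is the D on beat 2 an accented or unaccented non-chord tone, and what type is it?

The harmony at that moment is A diminished triad (A, C, Eb); D5 is not a chord tone.
It is approached by step down from Eb5 and left by leap up to A5.
Step in, leap out — an escape tone.
It falls on a weak beat, so it is unaccented.

Unaccented escape tone.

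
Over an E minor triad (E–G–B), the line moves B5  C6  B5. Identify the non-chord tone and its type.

C6 is a neighbor tone.

The harmony at that moment is E minor triad (E, G, B); C6 is not a chord tone.
It is approached by step up from B5 and left by step down to B5.
Step away and step back to the same note — a neighbor tone (upper neighbor).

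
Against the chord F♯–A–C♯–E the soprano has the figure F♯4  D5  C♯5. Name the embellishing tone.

D5 is an appoggiatura.

The harmony at that moment is F♯ minor seventh chord (F♯, A, C♯, E); D5 is not a chord tone.
It is approached by leap up from F♯4 and left by step down to C♯5.
Leap in, step out — an appoggiatura.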